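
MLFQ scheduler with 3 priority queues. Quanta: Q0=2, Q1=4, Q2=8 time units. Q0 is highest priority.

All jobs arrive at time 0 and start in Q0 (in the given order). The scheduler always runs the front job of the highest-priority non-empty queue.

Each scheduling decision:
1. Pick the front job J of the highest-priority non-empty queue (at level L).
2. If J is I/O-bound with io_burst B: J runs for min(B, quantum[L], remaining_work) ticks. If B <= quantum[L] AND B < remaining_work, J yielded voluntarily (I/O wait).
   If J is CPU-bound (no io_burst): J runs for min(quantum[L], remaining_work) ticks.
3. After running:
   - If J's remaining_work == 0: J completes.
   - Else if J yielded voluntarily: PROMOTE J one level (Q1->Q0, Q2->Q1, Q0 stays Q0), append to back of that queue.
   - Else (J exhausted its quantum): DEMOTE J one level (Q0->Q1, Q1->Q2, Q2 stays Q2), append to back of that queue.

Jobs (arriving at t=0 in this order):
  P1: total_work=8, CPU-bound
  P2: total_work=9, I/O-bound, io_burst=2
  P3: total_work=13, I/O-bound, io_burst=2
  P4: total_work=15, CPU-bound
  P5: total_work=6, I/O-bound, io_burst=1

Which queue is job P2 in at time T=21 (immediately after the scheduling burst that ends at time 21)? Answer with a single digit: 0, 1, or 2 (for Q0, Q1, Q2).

Answer: 0

Derivation:
t=0-2: P1@Q0 runs 2, rem=6, quantum used, demote→Q1. Q0=[P2,P3,P4,P5] Q1=[P1] Q2=[]
t=2-4: P2@Q0 runs 2, rem=7, I/O yield, promote→Q0. Q0=[P3,P4,P5,P2] Q1=[P1] Q2=[]
t=4-6: P3@Q0 runs 2, rem=11, I/O yield, promote→Q0. Q0=[P4,P5,P2,P3] Q1=[P1] Q2=[]
t=6-8: P4@Q0 runs 2, rem=13, quantum used, demote→Q1. Q0=[P5,P2,P3] Q1=[P1,P4] Q2=[]
t=8-9: P5@Q0 runs 1, rem=5, I/O yield, promote→Q0. Q0=[P2,P3,P5] Q1=[P1,P4] Q2=[]
t=9-11: P2@Q0 runs 2, rem=5, I/O yield, promote→Q0. Q0=[P3,P5,P2] Q1=[P1,P4] Q2=[]
t=11-13: P3@Q0 runs 2, rem=9, I/O yield, promote→Q0. Q0=[P5,P2,P3] Q1=[P1,P4] Q2=[]
t=13-14: P5@Q0 runs 1, rem=4, I/O yield, promote→Q0. Q0=[P2,P3,P5] Q1=[P1,P4] Q2=[]
t=14-16: P2@Q0 runs 2, rem=3, I/O yield, promote→Q0. Q0=[P3,P5,P2] Q1=[P1,P4] Q2=[]
t=16-18: P3@Q0 runs 2, rem=7, I/O yield, promote→Q0. Q0=[P5,P2,P3] Q1=[P1,P4] Q2=[]
t=18-19: P5@Q0 runs 1, rem=3, I/O yield, promote→Q0. Q0=[P2,P3,P5] Q1=[P1,P4] Q2=[]
t=19-21: P2@Q0 runs 2, rem=1, I/O yield, promote→Q0. Q0=[P3,P5,P2] Q1=[P1,P4] Q2=[]
t=21-23: P3@Q0 runs 2, rem=5, I/O yield, promote→Q0. Q0=[P5,P2,P3] Q1=[P1,P4] Q2=[]
t=23-24: P5@Q0 runs 1, rem=2, I/O yield, promote→Q0. Q0=[P2,P3,P5] Q1=[P1,P4] Q2=[]
t=24-25: P2@Q0 runs 1, rem=0, completes. Q0=[P3,P5] Q1=[P1,P4] Q2=[]
t=25-27: P3@Q0 runs 2, rem=3, I/O yield, promote→Q0. Q0=[P5,P3] Q1=[P1,P4] Q2=[]
t=27-28: P5@Q0 runs 1, rem=1, I/O yield, promote→Q0. Q0=[P3,P5] Q1=[P1,P4] Q2=[]
t=28-30: P3@Q0 runs 2, rem=1, I/O yield, promote→Q0. Q0=[P5,P3] Q1=[P1,P4] Q2=[]
t=30-31: P5@Q0 runs 1, rem=0, completes. Q0=[P3] Q1=[P1,P4] Q2=[]
t=31-32: P3@Q0 runs 1, rem=0, completes. Q0=[] Q1=[P1,P4] Q2=[]
t=32-36: P1@Q1 runs 4, rem=2, quantum used, demote→Q2. Q0=[] Q1=[P4] Q2=[P1]
t=36-40: P4@Q1 runs 4, rem=9, quantum used, demote→Q2. Q0=[] Q1=[] Q2=[P1,P4]
t=40-42: P1@Q2 runs 2, rem=0, completes. Q0=[] Q1=[] Q2=[P4]
t=42-50: P4@Q2 runs 8, rem=1, quantum used, demote→Q2. Q0=[] Q1=[] Q2=[P4]
t=50-51: P4@Q2 runs 1, rem=0, completes. Q0=[] Q1=[] Q2=[]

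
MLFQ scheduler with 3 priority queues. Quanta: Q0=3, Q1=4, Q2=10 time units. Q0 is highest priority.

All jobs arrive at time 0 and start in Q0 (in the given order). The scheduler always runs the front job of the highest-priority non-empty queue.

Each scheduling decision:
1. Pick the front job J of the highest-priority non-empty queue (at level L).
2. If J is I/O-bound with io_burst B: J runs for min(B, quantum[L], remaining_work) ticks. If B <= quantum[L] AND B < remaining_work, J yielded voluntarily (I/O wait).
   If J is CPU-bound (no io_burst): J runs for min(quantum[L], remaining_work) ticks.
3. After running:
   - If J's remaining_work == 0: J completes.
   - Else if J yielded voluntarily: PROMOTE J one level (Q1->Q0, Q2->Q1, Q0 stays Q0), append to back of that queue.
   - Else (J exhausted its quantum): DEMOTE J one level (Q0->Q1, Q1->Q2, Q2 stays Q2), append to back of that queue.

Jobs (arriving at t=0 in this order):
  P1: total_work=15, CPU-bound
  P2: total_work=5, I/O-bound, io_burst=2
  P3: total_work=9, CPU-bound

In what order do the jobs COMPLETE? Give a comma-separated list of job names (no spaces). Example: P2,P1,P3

t=0-3: P1@Q0 runs 3, rem=12, quantum used, demote→Q1. Q0=[P2,P3] Q1=[P1] Q2=[]
t=3-5: P2@Q0 runs 2, rem=3, I/O yield, promote→Q0. Q0=[P3,P2] Q1=[P1] Q2=[]
t=5-8: P3@Q0 runs 3, rem=6, quantum used, demote→Q1. Q0=[P2] Q1=[P1,P3] Q2=[]
t=8-10: P2@Q0 runs 2, rem=1, I/O yield, promote→Q0. Q0=[P2] Q1=[P1,P3] Q2=[]
t=10-11: P2@Q0 runs 1, rem=0, completes. Q0=[] Q1=[P1,P3] Q2=[]
t=11-15: P1@Q1 runs 4, rem=8, quantum used, demote→Q2. Q0=[] Q1=[P3] Q2=[P1]
t=15-19: P3@Q1 runs 4, rem=2, quantum used, demote→Q2. Q0=[] Q1=[] Q2=[P1,P3]
t=19-27: P1@Q2 runs 8, rem=0, completes. Q0=[] Q1=[] Q2=[P3]
t=27-29: P3@Q2 runs 2, rem=0, completes. Q0=[] Q1=[] Q2=[]

Answer: P2,P1,P3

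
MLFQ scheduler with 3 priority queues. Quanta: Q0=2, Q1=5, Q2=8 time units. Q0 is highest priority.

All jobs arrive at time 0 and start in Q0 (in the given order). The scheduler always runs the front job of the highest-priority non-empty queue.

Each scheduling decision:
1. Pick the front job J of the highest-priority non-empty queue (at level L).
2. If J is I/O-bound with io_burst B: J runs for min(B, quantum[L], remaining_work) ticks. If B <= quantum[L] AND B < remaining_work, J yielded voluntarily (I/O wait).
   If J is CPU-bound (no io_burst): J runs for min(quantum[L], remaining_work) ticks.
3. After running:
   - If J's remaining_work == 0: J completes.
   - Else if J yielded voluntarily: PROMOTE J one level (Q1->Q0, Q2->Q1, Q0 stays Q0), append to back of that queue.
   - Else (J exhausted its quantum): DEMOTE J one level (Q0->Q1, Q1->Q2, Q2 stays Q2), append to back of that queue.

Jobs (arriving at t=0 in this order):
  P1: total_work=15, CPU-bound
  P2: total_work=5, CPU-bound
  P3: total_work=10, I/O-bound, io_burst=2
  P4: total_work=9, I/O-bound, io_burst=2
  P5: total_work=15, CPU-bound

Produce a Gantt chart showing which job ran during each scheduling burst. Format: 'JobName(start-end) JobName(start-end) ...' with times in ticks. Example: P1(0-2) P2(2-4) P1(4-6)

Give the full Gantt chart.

Answer: P1(0-2) P2(2-4) P3(4-6) P4(6-8) P5(8-10) P3(10-12) P4(12-14) P3(14-16) P4(16-18) P3(18-20) P4(20-22) P3(22-24) P4(24-25) P1(25-30) P2(30-33) P5(33-38) P1(38-46) P5(46-54)

Derivation:
t=0-2: P1@Q0 runs 2, rem=13, quantum used, demote→Q1. Q0=[P2,P3,P4,P5] Q1=[P1] Q2=[]
t=2-4: P2@Q0 runs 2, rem=3, quantum used, demote→Q1. Q0=[P3,P4,P5] Q1=[P1,P2] Q2=[]
t=4-6: P3@Q0 runs 2, rem=8, I/O yield, promote→Q0. Q0=[P4,P5,P3] Q1=[P1,P2] Q2=[]
t=6-8: P4@Q0 runs 2, rem=7, I/O yield, promote→Q0. Q0=[P5,P3,P4] Q1=[P1,P2] Q2=[]
t=8-10: P5@Q0 runs 2, rem=13, quantum used, demote→Q1. Q0=[P3,P4] Q1=[P1,P2,P5] Q2=[]
t=10-12: P3@Q0 runs 2, rem=6, I/O yield, promote→Q0. Q0=[P4,P3] Q1=[P1,P2,P5] Q2=[]
t=12-14: P4@Q0 runs 2, rem=5, I/O yield, promote→Q0. Q0=[P3,P4] Q1=[P1,P2,P5] Q2=[]
t=14-16: P3@Q0 runs 2, rem=4, I/O yield, promote→Q0. Q0=[P4,P3] Q1=[P1,P2,P5] Q2=[]
t=16-18: P4@Q0 runs 2, rem=3, I/O yield, promote→Q0. Q0=[P3,P4] Q1=[P1,P2,P5] Q2=[]
t=18-20: P3@Q0 runs 2, rem=2, I/O yield, promote→Q0. Q0=[P4,P3] Q1=[P1,P2,P5] Q2=[]
t=20-22: P4@Q0 runs 2, rem=1, I/O yield, promote→Q0. Q0=[P3,P4] Q1=[P1,P2,P5] Q2=[]
t=22-24: P3@Q0 runs 2, rem=0, completes. Q0=[P4] Q1=[P1,P2,P5] Q2=[]
t=24-25: P4@Q0 runs 1, rem=0, completes. Q0=[] Q1=[P1,P2,P5] Q2=[]
t=25-30: P1@Q1 runs 5, rem=8, quantum used, demote→Q2. Q0=[] Q1=[P2,P5] Q2=[P1]
t=30-33: P2@Q1 runs 3, rem=0, completes. Q0=[] Q1=[P5] Q2=[P1]
t=33-38: P5@Q1 runs 5, rem=8, quantum used, demote→Q2. Q0=[] Q1=[] Q2=[P1,P5]
t=38-46: P1@Q2 runs 8, rem=0, completes. Q0=[] Q1=[] Q2=[P5]
t=46-54: P5@Q2 runs 8, rem=0, completes. Q0=[] Q1=[] Q2=[]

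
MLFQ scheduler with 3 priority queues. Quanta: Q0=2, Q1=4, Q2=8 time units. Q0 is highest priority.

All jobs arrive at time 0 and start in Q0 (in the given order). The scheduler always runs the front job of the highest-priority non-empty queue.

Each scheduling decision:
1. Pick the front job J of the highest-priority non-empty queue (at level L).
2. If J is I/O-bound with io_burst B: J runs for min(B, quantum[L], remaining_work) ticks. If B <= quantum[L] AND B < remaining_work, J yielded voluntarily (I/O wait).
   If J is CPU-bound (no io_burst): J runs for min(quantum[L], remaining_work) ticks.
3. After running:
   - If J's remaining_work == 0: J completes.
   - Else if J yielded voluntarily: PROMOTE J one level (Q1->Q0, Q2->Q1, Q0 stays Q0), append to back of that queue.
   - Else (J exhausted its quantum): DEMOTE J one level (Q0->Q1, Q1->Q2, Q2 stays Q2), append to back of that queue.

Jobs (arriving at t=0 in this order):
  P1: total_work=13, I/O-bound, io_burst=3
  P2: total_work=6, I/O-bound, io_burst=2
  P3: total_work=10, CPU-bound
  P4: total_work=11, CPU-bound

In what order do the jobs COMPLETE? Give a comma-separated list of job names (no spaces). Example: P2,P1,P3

Answer: P2,P1,P3,P4

Derivation:
t=0-2: P1@Q0 runs 2, rem=11, quantum used, demote→Q1. Q0=[P2,P3,P4] Q1=[P1] Q2=[]
t=2-4: P2@Q0 runs 2, rem=4, I/O yield, promote→Q0. Q0=[P3,P4,P2] Q1=[P1] Q2=[]
t=4-6: P3@Q0 runs 2, rem=8, quantum used, demote→Q1. Q0=[P4,P2] Q1=[P1,P3] Q2=[]
t=6-8: P4@Q0 runs 2, rem=9, quantum used, demote→Q1. Q0=[P2] Q1=[P1,P3,P4] Q2=[]
t=8-10: P2@Q0 runs 2, rem=2, I/O yield, promote→Q0. Q0=[P2] Q1=[P1,P3,P4] Q2=[]
t=10-12: P2@Q0 runs 2, rem=0, completes. Q0=[] Q1=[P1,P3,P4] Q2=[]
t=12-15: P1@Q1 runs 3, rem=8, I/O yield, promote→Q0. Q0=[P1] Q1=[P3,P4] Q2=[]
t=15-17: P1@Q0 runs 2, rem=6, quantum used, demote→Q1. Q0=[] Q1=[P3,P4,P1] Q2=[]
t=17-21: P3@Q1 runs 4, rem=4, quantum used, demote→Q2. Q0=[] Q1=[P4,P1] Q2=[P3]
t=21-25: P4@Q1 runs 4, rem=5, quantum used, demote→Q2. Q0=[] Q1=[P1] Q2=[P3,P4]
t=25-28: P1@Q1 runs 3, rem=3, I/O yield, promote→Q0. Q0=[P1] Q1=[] Q2=[P3,P4]
t=28-30: P1@Q0 runs 2, rem=1, quantum used, demote→Q1. Q0=[] Q1=[P1] Q2=[P3,P4]
t=30-31: P1@Q1 runs 1, rem=0, completes. Q0=[] Q1=[] Q2=[P3,P4]
t=31-35: P3@Q2 runs 4, rem=0, completes. Q0=[] Q1=[] Q2=[P4]
t=35-40: P4@Q2 runs 5, rem=0, completes. Q0=[] Q1=[] Q2=[]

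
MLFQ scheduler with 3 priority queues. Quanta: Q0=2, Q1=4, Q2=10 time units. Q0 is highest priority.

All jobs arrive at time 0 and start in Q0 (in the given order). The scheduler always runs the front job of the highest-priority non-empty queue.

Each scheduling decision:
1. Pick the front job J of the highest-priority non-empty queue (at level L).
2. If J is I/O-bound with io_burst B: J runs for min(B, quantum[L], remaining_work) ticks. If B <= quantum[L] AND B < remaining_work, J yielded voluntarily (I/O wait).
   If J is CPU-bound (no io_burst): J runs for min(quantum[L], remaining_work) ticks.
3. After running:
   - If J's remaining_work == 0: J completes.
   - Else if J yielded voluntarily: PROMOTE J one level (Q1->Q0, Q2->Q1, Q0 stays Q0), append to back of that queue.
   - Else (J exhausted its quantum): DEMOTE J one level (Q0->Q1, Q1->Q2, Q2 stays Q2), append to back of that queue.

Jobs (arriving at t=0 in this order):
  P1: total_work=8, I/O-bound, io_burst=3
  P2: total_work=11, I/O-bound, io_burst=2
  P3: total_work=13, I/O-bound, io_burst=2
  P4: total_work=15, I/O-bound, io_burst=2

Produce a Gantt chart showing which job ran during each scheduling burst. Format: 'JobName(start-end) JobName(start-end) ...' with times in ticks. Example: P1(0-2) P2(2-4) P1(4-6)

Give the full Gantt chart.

t=0-2: P1@Q0 runs 2, rem=6, quantum used, demote→Q1. Q0=[P2,P3,P4] Q1=[P1] Q2=[]
t=2-4: P2@Q0 runs 2, rem=9, I/O yield, promote→Q0. Q0=[P3,P4,P2] Q1=[P1] Q2=[]
t=4-6: P3@Q0 runs 2, rem=11, I/O yield, promote→Q0. Q0=[P4,P2,P3] Q1=[P1] Q2=[]
t=6-8: P4@Q0 runs 2, rem=13, I/O yield, promote→Q0. Q0=[P2,P3,P4] Q1=[P1] Q2=[]
t=8-10: P2@Q0 runs 2, rem=7, I/O yield, promote→Q0. Q0=[P3,P4,P2] Q1=[P1] Q2=[]
t=10-12: P3@Q0 runs 2, rem=9, I/O yield, promote→Q0. Q0=[P4,P2,P3] Q1=[P1] Q2=[]
t=12-14: P4@Q0 runs 2, rem=11, I/O yield, promote→Q0. Q0=[P2,P3,P4] Q1=[P1] Q2=[]
t=14-16: P2@Q0 runs 2, rem=5, I/O yield, promote→Q0. Q0=[P3,P4,P2] Q1=[P1] Q2=[]
t=16-18: P3@Q0 runs 2, rem=7, I/O yield, promote→Q0. Q0=[P4,P2,P3] Q1=[P1] Q2=[]
t=18-20: P4@Q0 runs 2, rem=9, I/O yield, promote→Q0. Q0=[P2,P3,P4] Q1=[P1] Q2=[]
t=20-22: P2@Q0 runs 2, rem=3, I/O yield, promote→Q0. Q0=[P3,P4,P2] Q1=[P1] Q2=[]
t=22-24: P3@Q0 runs 2, rem=5, I/O yield, promote→Q0. Q0=[P4,P2,P3] Q1=[P1] Q2=[]
t=24-26: P4@Q0 runs 2, rem=7, I/O yield, promote→Q0. Q0=[P2,P3,P4] Q1=[P1] Q2=[]
t=26-28: P2@Q0 runs 2, rem=1, I/O yield, promote→Q0. Q0=[P3,P4,P2] Q1=[P1] Q2=[]
t=28-30: P3@Q0 runs 2, rem=3, I/O yield, promote→Q0. Q0=[P4,P2,P3] Q1=[P1] Q2=[]
t=30-32: P4@Q0 runs 2, rem=5, I/O yield, promote→Q0. Q0=[P2,P3,P4] Q1=[P1] Q2=[]
t=32-33: P2@Q0 runs 1, rem=0, completes. Q0=[P3,P4] Q1=[P1] Q2=[]
t=33-35: P3@Q0 runs 2, rem=1, I/O yield, promote→Q0. Q0=[P4,P3] Q1=[P1] Q2=[]
t=35-37: P4@Q0 runs 2, rem=3, I/O yield, promote→Q0. Q0=[P3,P4] Q1=[P1] Q2=[]
t=37-38: P3@Q0 runs 1, rem=0, completes. Q0=[P4] Q1=[P1] Q2=[]
t=38-40: P4@Q0 runs 2, rem=1, I/O yield, promote→Q0. Q0=[P4] Q1=[P1] Q2=[]
t=40-41: P4@Q0 runs 1, rem=0, completes. Q0=[] Q1=[P1] Q2=[]
t=41-44: P1@Q1 runs 3, rem=3, I/O yield, promote→Q0. Q0=[P1] Q1=[] Q2=[]
t=44-46: P1@Q0 runs 2, rem=1, quantum used, demote→Q1. Q0=[] Q1=[P1] Q2=[]
t=46-47: P1@Q1 runs 1, rem=0, completes. Q0=[] Q1=[] Q2=[]

Answer: P1(0-2) P2(2-4) P3(4-6) P4(6-8) P2(8-10) P3(10-12) P4(12-14) P2(14-16) P3(16-18) P4(18-20) P2(20-22) P3(22-24) P4(24-26) P2(26-28) P3(28-30) P4(30-32) P2(32-33) P3(33-35) P4(35-37) P3(37-38) P4(38-40) P4(40-41) P1(41-44) P1(44-46) P1(46-47)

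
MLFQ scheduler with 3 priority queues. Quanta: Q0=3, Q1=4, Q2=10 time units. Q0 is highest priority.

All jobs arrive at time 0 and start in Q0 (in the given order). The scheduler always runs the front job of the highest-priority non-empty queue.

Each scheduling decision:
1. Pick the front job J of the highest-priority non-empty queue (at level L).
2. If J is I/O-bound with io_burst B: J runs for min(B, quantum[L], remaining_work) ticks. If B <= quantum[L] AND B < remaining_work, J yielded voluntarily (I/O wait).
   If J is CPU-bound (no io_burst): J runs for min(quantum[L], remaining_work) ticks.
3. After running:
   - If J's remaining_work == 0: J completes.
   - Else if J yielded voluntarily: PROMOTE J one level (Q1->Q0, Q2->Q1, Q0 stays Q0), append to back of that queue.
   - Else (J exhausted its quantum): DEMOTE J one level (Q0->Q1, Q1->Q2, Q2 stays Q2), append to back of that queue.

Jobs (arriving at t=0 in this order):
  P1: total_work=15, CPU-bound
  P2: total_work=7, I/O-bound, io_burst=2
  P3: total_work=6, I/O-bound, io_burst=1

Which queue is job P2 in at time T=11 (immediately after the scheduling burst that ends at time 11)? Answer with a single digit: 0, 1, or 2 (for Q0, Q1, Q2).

Answer: 0

Derivation:
t=0-3: P1@Q0 runs 3, rem=12, quantum used, demote→Q1. Q0=[P2,P3] Q1=[P1] Q2=[]
t=3-5: P2@Q0 runs 2, rem=5, I/O yield, promote→Q0. Q0=[P3,P2] Q1=[P1] Q2=[]
t=5-6: P3@Q0 runs 1, rem=5, I/O yield, promote→Q0. Q0=[P2,P3] Q1=[P1] Q2=[]
t=6-8: P2@Q0 runs 2, rem=3, I/O yield, promote→Q0. Q0=[P3,P2] Q1=[P1] Q2=[]
t=8-9: P3@Q0 runs 1, rem=4, I/O yield, promote→Q0. Q0=[P2,P3] Q1=[P1] Q2=[]
t=9-11: P2@Q0 runs 2, rem=1, I/O yield, promote→Q0. Q0=[P3,P2] Q1=[P1] Q2=[]
t=11-12: P3@Q0 runs 1, rem=3, I/O yield, promote→Q0. Q0=[P2,P3] Q1=[P1] Q2=[]
t=12-13: P2@Q0 runs 1, rem=0, completes. Q0=[P3] Q1=[P1] Q2=[]
t=13-14: P3@Q0 runs 1, rem=2, I/O yield, promote→Q0. Q0=[P3] Q1=[P1] Q2=[]
t=14-15: P3@Q0 runs 1, rem=1, I/O yield, promote→Q0. Q0=[P3] Q1=[P1] Q2=[]
t=15-16: P3@Q0 runs 1, rem=0, completes. Q0=[] Q1=[P1] Q2=[]
t=16-20: P1@Q1 runs 4, rem=8, quantum used, demote→Q2. Q0=[] Q1=[] Q2=[P1]
t=20-28: P1@Q2 runs 8, rem=0, completes. Q0=[] Q1=[] Q2=[]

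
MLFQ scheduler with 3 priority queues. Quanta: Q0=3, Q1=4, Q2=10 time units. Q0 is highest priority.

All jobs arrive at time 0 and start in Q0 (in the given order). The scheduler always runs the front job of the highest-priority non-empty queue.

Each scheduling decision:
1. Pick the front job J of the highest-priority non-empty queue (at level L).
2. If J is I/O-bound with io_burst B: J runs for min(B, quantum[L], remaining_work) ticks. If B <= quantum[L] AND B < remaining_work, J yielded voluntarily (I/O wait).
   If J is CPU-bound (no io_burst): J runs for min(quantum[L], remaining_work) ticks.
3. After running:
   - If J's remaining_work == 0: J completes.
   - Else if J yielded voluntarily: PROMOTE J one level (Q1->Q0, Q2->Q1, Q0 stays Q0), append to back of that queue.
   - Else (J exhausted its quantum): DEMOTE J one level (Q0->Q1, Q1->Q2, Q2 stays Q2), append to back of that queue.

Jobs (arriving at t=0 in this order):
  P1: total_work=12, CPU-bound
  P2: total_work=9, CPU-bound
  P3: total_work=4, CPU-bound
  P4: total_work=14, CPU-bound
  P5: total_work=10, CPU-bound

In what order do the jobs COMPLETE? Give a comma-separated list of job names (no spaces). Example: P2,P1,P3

t=0-3: P1@Q0 runs 3, rem=9, quantum used, demote→Q1. Q0=[P2,P3,P4,P5] Q1=[P1] Q2=[]
t=3-6: P2@Q0 runs 3, rem=6, quantum used, demote→Q1. Q0=[P3,P4,P5] Q1=[P1,P2] Q2=[]
t=6-9: P3@Q0 runs 3, rem=1, quantum used, demote→Q1. Q0=[P4,P5] Q1=[P1,P2,P3] Q2=[]
t=9-12: P4@Q0 runs 3, rem=11, quantum used, demote→Q1. Q0=[P5] Q1=[P1,P2,P3,P4] Q2=[]
t=12-15: P5@Q0 runs 3, rem=7, quantum used, demote→Q1. Q0=[] Q1=[P1,P2,P3,P4,P5] Q2=[]
t=15-19: P1@Q1 runs 4, rem=5, quantum used, demote→Q2. Q0=[] Q1=[P2,P3,P4,P5] Q2=[P1]
t=19-23: P2@Q1 runs 4, rem=2, quantum used, demote→Q2. Q0=[] Q1=[P3,P4,P5] Q2=[P1,P2]
t=23-24: P3@Q1 runs 1, rem=0, completes. Q0=[] Q1=[P4,P5] Q2=[P1,P2]
t=24-28: P4@Q1 runs 4, rem=7, quantum used, demote→Q2. Q0=[] Q1=[P5] Q2=[P1,P2,P4]
t=28-32: P5@Q1 runs 4, rem=3, quantum used, demote→Q2. Q0=[] Q1=[] Q2=[P1,P2,P4,P5]
t=32-37: P1@Q2 runs 5, rem=0, completes. Q0=[] Q1=[] Q2=[P2,P4,P5]
t=37-39: P2@Q2 runs 2, rem=0, completes. Q0=[] Q1=[] Q2=[P4,P5]
t=39-46: P4@Q2 runs 7, rem=0, completes. Q0=[] Q1=[] Q2=[P5]
t=46-49: P5@Q2 runs 3, rem=0, completes. Q0=[] Q1=[] Q2=[]

Answer: P3,P1,P2,P4,P5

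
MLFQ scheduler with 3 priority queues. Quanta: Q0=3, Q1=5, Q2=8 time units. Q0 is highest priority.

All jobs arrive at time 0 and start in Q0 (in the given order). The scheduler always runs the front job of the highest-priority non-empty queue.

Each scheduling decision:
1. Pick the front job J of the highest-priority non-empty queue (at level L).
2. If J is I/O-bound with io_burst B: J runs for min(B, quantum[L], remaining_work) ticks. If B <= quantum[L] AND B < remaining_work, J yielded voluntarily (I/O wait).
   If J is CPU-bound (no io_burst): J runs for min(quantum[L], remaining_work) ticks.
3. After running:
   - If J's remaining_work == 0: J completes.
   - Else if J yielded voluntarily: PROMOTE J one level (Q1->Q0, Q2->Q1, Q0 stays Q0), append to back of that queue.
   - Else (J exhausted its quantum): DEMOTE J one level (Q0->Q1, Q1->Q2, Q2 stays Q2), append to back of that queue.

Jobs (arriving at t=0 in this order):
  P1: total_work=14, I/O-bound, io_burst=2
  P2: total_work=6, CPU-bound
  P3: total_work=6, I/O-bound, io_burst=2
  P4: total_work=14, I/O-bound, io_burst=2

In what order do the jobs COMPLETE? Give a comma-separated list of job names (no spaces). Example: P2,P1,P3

t=0-2: P1@Q0 runs 2, rem=12, I/O yield, promote→Q0. Q0=[P2,P3,P4,P1] Q1=[] Q2=[]
t=2-5: P2@Q0 runs 3, rem=3, quantum used, demote→Q1. Q0=[P3,P4,P1] Q1=[P2] Q2=[]
t=5-7: P3@Q0 runs 2, rem=4, I/O yield, promote→Q0. Q0=[P4,P1,P3] Q1=[P2] Q2=[]
t=7-9: P4@Q0 runs 2, rem=12, I/O yield, promote→Q0. Q0=[P1,P3,P4] Q1=[P2] Q2=[]
t=9-11: P1@Q0 runs 2, rem=10, I/O yield, promote→Q0. Q0=[P3,P4,P1] Q1=[P2] Q2=[]
t=11-13: P3@Q0 runs 2, rem=2, I/O yield, promote→Q0. Q0=[P4,P1,P3] Q1=[P2] Q2=[]
t=13-15: P4@Q0 runs 2, rem=10, I/O yield, promote→Q0. Q0=[P1,P3,P4] Q1=[P2] Q2=[]
t=15-17: P1@Q0 runs 2, rem=8, I/O yield, promote→Q0. Q0=[P3,P4,P1] Q1=[P2] Q2=[]
t=17-19: P3@Q0 runs 2, rem=0, completes. Q0=[P4,P1] Q1=[P2] Q2=[]
t=19-21: P4@Q0 runs 2, rem=8, I/O yield, promote→Q0. Q0=[P1,P4] Q1=[P2] Q2=[]
t=21-23: P1@Q0 runs 2, rem=6, I/O yield, promote→Q0. Q0=[P4,P1] Q1=[P2] Q2=[]
t=23-25: P4@Q0 runs 2, rem=6, I/O yield, promote→Q0. Q0=[P1,P4] Q1=[P2] Q2=[]
t=25-27: P1@Q0 runs 2, rem=4, I/O yield, promote→Q0. Q0=[P4,P1] Q1=[P2] Q2=[]
t=27-29: P4@Q0 runs 2, rem=4, I/O yield, promote→Q0. Q0=[P1,P4] Q1=[P2] Q2=[]
t=29-31: P1@Q0 runs 2, rem=2, I/O yield, promote→Q0. Q0=[P4,P1] Q1=[P2] Q2=[]
t=31-33: P4@Q0 runs 2, rem=2, I/O yield, promote→Q0. Q0=[P1,P4] Q1=[P2] Q2=[]
t=33-35: P1@Q0 runs 2, rem=0, completes. Q0=[P4] Q1=[P2] Q2=[]
t=35-37: P4@Q0 runs 2, rem=0, completes. Q0=[] Q1=[P2] Q2=[]
t=37-40: P2@Q1 runs 3, rem=0, completes. Q0=[] Q1=[] Q2=[]

Answer: P3,P1,P4,P2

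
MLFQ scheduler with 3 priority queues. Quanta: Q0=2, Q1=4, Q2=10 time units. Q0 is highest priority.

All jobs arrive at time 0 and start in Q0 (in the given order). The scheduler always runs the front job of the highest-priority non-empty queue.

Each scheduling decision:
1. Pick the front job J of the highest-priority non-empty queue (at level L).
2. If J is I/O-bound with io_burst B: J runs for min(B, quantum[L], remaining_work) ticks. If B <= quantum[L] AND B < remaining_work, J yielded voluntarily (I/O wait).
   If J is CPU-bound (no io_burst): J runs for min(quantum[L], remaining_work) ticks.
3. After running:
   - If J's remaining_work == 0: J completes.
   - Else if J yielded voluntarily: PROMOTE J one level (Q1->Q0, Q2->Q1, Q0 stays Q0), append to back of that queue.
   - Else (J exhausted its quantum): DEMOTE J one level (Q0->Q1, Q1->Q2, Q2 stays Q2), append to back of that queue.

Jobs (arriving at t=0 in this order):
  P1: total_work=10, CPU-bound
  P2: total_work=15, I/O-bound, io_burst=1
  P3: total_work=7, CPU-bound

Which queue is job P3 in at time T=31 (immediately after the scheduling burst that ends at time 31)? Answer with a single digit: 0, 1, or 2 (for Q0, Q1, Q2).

t=0-2: P1@Q0 runs 2, rem=8, quantum used, demote→Q1. Q0=[P2,P3] Q1=[P1] Q2=[]
t=2-3: P2@Q0 runs 1, rem=14, I/O yield, promote→Q0. Q0=[P3,P2] Q1=[P1] Q2=[]
t=3-5: P3@Q0 runs 2, rem=5, quantum used, demote→Q1. Q0=[P2] Q1=[P1,P3] Q2=[]
t=5-6: P2@Q0 runs 1, rem=13, I/O yield, promote→Q0. Q0=[P2] Q1=[P1,P3] Q2=[]
t=6-7: P2@Q0 runs 1, rem=12, I/O yield, promote→Q0. Q0=[P2] Q1=[P1,P3] Q2=[]
t=7-8: P2@Q0 runs 1, rem=11, I/O yield, promote→Q0. Q0=[P2] Q1=[P1,P3] Q2=[]
t=8-9: P2@Q0 runs 1, rem=10, I/O yield, promote→Q0. Q0=[P2] Q1=[P1,P3] Q2=[]
t=9-10: P2@Q0 runs 1, rem=9, I/O yield, promote→Q0. Q0=[P2] Q1=[P1,P3] Q2=[]
t=10-11: P2@Q0 runs 1, rem=8, I/O yield, promote→Q0. Q0=[P2] Q1=[P1,P3] Q2=[]
t=11-12: P2@Q0 runs 1, rem=7, I/O yield, promote→Q0. Q0=[P2] Q1=[P1,P3] Q2=[]
t=12-13: P2@Q0 runs 1, rem=6, I/O yield, promote→Q0. Q0=[P2] Q1=[P1,P3] Q2=[]
t=13-14: P2@Q0 runs 1, rem=5, I/O yield, promote→Q0. Q0=[P2] Q1=[P1,P3] Q2=[]
t=14-15: P2@Q0 runs 1, rem=4, I/O yield, promote→Q0. Q0=[P2] Q1=[P1,P3] Q2=[]
t=15-16: P2@Q0 runs 1, rem=3, I/O yield, promote→Q0. Q0=[P2] Q1=[P1,P3] Q2=[]
t=16-17: P2@Q0 runs 1, rem=2, I/O yield, promote→Q0. Q0=[P2] Q1=[P1,P3] Q2=[]
t=17-18: P2@Q0 runs 1, rem=1, I/O yield, promote→Q0. Q0=[P2] Q1=[P1,P3] Q2=[]
t=18-19: P2@Q0 runs 1, rem=0, completes. Q0=[] Q1=[P1,P3] Q2=[]
t=19-23: P1@Q1 runs 4, rem=4, quantum used, demote→Q2. Q0=[] Q1=[P3] Q2=[P1]
t=23-27: P3@Q1 runs 4, rem=1, quantum used, demote→Q2. Q0=[] Q1=[] Q2=[P1,P3]
t=27-31: P1@Q2 runs 4, rem=0, completes. Q0=[] Q1=[] Q2=[P3]
t=31-32: P3@Q2 runs 1, rem=0, completes. Q0=[] Q1=[] Q2=[]

Answer: 2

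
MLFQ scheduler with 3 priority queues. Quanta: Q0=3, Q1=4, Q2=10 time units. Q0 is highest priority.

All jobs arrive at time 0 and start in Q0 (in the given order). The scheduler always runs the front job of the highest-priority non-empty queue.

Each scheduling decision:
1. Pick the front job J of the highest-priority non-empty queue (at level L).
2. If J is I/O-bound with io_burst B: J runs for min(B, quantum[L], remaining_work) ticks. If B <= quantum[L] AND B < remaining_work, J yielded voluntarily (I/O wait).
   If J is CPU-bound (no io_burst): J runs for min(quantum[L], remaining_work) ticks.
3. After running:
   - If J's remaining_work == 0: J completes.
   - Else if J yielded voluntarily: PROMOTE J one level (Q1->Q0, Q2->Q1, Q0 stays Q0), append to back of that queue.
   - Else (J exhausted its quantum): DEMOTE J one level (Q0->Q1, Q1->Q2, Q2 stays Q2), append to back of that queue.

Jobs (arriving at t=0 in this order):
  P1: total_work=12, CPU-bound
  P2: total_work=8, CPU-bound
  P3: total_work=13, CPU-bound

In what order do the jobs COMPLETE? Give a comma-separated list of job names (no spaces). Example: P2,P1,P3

Answer: P1,P2,P3

Derivation:
t=0-3: P1@Q0 runs 3, rem=9, quantum used, demote→Q1. Q0=[P2,P3] Q1=[P1] Q2=[]
t=3-6: P2@Q0 runs 3, rem=5, quantum used, demote→Q1. Q0=[P3] Q1=[P1,P2] Q2=[]
t=6-9: P3@Q0 runs 3, rem=10, quantum used, demote→Q1. Q0=[] Q1=[P1,P2,P3] Q2=[]
t=9-13: P1@Q1 runs 4, rem=5, quantum used, demote→Q2. Q0=[] Q1=[P2,P3] Q2=[P1]
t=13-17: P2@Q1 runs 4, rem=1, quantum used, demote→Q2. Q0=[] Q1=[P3] Q2=[P1,P2]
t=17-21: P3@Q1 runs 4, rem=6, quantum used, demote→Q2. Q0=[] Q1=[] Q2=[P1,P2,P3]
t=21-26: P1@Q2 runs 5, rem=0, completes. Q0=[] Q1=[] Q2=[P2,P3]
t=26-27: P2@Q2 runs 1, rem=0, completes. Q0=[] Q1=[] Q2=[P3]
t=27-33: P3@Q2 runs 6, rem=0, completes. Q0=[] Q1=[] Q2=[]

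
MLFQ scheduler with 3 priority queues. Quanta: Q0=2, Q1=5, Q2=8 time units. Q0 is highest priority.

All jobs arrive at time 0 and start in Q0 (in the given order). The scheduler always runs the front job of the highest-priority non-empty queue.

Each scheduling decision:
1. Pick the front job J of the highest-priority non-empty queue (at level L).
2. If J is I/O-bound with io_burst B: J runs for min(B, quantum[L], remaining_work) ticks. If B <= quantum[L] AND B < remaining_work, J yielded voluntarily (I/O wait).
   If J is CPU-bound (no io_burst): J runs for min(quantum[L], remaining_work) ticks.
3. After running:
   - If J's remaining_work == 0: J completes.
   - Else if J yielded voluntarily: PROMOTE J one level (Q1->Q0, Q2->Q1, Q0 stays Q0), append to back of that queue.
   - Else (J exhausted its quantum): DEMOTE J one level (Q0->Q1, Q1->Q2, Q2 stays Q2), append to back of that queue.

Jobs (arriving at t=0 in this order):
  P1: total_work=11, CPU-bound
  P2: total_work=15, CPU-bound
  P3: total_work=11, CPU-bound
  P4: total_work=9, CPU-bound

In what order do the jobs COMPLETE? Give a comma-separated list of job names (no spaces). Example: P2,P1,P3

t=0-2: P1@Q0 runs 2, rem=9, quantum used, demote→Q1. Q0=[P2,P3,P4] Q1=[P1] Q2=[]
t=2-4: P2@Q0 runs 2, rem=13, quantum used, demote→Q1. Q0=[P3,P4] Q1=[P1,P2] Q2=[]
t=4-6: P3@Q0 runs 2, rem=9, quantum used, demote→Q1. Q0=[P4] Q1=[P1,P2,P3] Q2=[]
t=6-8: P4@Q0 runs 2, rem=7, quantum used, demote→Q1. Q0=[] Q1=[P1,P2,P3,P4] Q2=[]
t=8-13: P1@Q1 runs 5, rem=4, quantum used, demote→Q2. Q0=[] Q1=[P2,P3,P4] Q2=[P1]
t=13-18: P2@Q1 runs 5, rem=8, quantum used, demote→Q2. Q0=[] Q1=[P3,P4] Q2=[P1,P2]
t=18-23: P3@Q1 runs 5, rem=4, quantum used, demote→Q2. Q0=[] Q1=[P4] Q2=[P1,P2,P3]
t=23-28: P4@Q1 runs 5, rem=2, quantum used, demote→Q2. Q0=[] Q1=[] Q2=[P1,P2,P3,P4]
t=28-32: P1@Q2 runs 4, rem=0, completes. Q0=[] Q1=[] Q2=[P2,P3,P4]
t=32-40: P2@Q2 runs 8, rem=0, completes. Q0=[] Q1=[] Q2=[P3,P4]
t=40-44: P3@Q2 runs 4, rem=0, completes. Q0=[] Q1=[] Q2=[P4]
t=44-46: P4@Q2 runs 2, rem=0, completes. Q0=[] Q1=[] Q2=[]

Answer: P1,P2,P3,P4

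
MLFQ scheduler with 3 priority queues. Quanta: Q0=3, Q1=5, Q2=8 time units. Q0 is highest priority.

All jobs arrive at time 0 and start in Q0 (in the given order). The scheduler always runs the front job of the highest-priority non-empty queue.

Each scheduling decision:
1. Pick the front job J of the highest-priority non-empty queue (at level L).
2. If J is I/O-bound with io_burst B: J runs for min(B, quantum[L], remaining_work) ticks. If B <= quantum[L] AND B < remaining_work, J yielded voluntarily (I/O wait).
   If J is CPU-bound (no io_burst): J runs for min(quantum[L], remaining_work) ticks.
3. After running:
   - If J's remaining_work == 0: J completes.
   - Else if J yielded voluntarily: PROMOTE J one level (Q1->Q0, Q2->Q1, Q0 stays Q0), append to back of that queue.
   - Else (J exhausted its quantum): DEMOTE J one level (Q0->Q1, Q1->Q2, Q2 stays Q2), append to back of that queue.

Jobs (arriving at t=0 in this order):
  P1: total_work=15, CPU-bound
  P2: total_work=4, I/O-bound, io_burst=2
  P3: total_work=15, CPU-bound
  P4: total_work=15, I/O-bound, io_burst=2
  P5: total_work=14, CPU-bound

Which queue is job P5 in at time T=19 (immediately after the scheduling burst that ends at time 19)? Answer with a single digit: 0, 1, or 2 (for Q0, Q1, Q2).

t=0-3: P1@Q0 runs 3, rem=12, quantum used, demote→Q1. Q0=[P2,P3,P4,P5] Q1=[P1] Q2=[]
t=3-5: P2@Q0 runs 2, rem=2, I/O yield, promote→Q0. Q0=[P3,P4,P5,P2] Q1=[P1] Q2=[]
t=5-8: P3@Q0 runs 3, rem=12, quantum used, demote→Q1. Q0=[P4,P5,P2] Q1=[P1,P3] Q2=[]
t=8-10: P4@Q0 runs 2, rem=13, I/O yield, promote→Q0. Q0=[P5,P2,P4] Q1=[P1,P3] Q2=[]
t=10-13: P5@Q0 runs 3, rem=11, quantum used, demote→Q1. Q0=[P2,P4] Q1=[P1,P3,P5] Q2=[]
t=13-15: P2@Q0 runs 2, rem=0, completes. Q0=[P4] Q1=[P1,P3,P5] Q2=[]
t=15-17: P4@Q0 runs 2, rem=11, I/O yield, promote→Q0. Q0=[P4] Q1=[P1,P3,P5] Q2=[]
t=17-19: P4@Q0 runs 2, rem=9, I/O yield, promote→Q0. Q0=[P4] Q1=[P1,P3,P5] Q2=[]
t=19-21: P4@Q0 runs 2, rem=7, I/O yield, promote→Q0. Q0=[P4] Q1=[P1,P3,P5] Q2=[]
t=21-23: P4@Q0 runs 2, rem=5, I/O yield, promote→Q0. Q0=[P4] Q1=[P1,P3,P5] Q2=[]
t=23-25: P4@Q0 runs 2, rem=3, I/O yield, promote→Q0. Q0=[P4] Q1=[P1,P3,P5] Q2=[]
t=25-27: P4@Q0 runs 2, rem=1, I/O yield, promote→Q0. Q0=[P4] Q1=[P1,P3,P5] Q2=[]
t=27-28: P4@Q0 runs 1, rem=0, completes. Q0=[] Q1=[P1,P3,P5] Q2=[]
t=28-33: P1@Q1 runs 5, rem=7, quantum used, demote→Q2. Q0=[] Q1=[P3,P5] Q2=[P1]
t=33-38: P3@Q1 runs 5, rem=7, quantum used, demote→Q2. Q0=[] Q1=[P5] Q2=[P1,P3]
t=38-43: P5@Q1 runs 5, rem=6, quantum used, demote→Q2. Q0=[] Q1=[] Q2=[P1,P3,P5]
t=43-50: P1@Q2 runs 7, rem=0, completes. Q0=[] Q1=[] Q2=[P3,P5]
t=50-57: P3@Q2 runs 7, rem=0, completes. Q0=[] Q1=[] Q2=[P5]
t=57-63: P5@Q2 runs 6, rem=0, completes. Q0=[] Q1=[] Q2=[]

Answer: 1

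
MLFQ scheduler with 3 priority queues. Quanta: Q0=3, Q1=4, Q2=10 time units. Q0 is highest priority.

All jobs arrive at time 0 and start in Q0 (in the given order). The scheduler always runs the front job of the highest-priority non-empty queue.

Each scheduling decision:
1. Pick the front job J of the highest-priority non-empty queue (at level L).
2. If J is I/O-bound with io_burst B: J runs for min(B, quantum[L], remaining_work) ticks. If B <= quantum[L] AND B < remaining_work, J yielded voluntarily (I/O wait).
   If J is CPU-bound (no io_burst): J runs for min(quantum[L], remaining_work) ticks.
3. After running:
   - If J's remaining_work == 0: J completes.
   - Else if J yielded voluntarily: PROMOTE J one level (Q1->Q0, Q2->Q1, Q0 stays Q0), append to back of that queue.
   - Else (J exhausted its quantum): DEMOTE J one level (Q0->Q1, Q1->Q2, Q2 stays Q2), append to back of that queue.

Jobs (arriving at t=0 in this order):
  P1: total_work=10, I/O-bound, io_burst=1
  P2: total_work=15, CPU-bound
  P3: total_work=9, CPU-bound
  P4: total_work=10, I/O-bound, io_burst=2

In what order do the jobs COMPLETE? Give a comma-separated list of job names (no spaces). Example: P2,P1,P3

t=0-1: P1@Q0 runs 1, rem=9, I/O yield, promote→Q0. Q0=[P2,P3,P4,P1] Q1=[] Q2=[]
t=1-4: P2@Q0 runs 3, rem=12, quantum used, demote→Q1. Q0=[P3,P4,P1] Q1=[P2] Q2=[]
t=4-7: P3@Q0 runs 3, rem=6, quantum used, demote→Q1. Q0=[P4,P1] Q1=[P2,P3] Q2=[]
t=7-9: P4@Q0 runs 2, rem=8, I/O yield, promote→Q0. Q0=[P1,P4] Q1=[P2,P3] Q2=[]
t=9-10: P1@Q0 runs 1, rem=8, I/O yield, promote→Q0. Q0=[P4,P1] Q1=[P2,P3] Q2=[]
t=10-12: P4@Q0 runs 2, rem=6, I/O yield, promote→Q0. Q0=[P1,P4] Q1=[P2,P3] Q2=[]
t=12-13: P1@Q0 runs 1, rem=7, I/O yield, promote→Q0. Q0=[P4,P1] Q1=[P2,P3] Q2=[]
t=13-15: P4@Q0 runs 2, rem=4, I/O yield, promote→Q0. Q0=[P1,P4] Q1=[P2,P3] Q2=[]
t=15-16: P1@Q0 runs 1, rem=6, I/O yield, promote→Q0. Q0=[P4,P1] Q1=[P2,P3] Q2=[]
t=16-18: P4@Q0 runs 2, rem=2, I/O yield, promote→Q0. Q0=[P1,P4] Q1=[P2,P3] Q2=[]
t=18-19: P1@Q0 runs 1, rem=5, I/O yield, promote→Q0. Q0=[P4,P1] Q1=[P2,P3] Q2=[]
t=19-21: P4@Q0 runs 2, rem=0, completes. Q0=[P1] Q1=[P2,P3] Q2=[]
t=21-22: P1@Q0 runs 1, rem=4, I/O yield, promote→Q0. Q0=[P1] Q1=[P2,P3] Q2=[]
t=22-23: P1@Q0 runs 1, rem=3, I/O yield, promote→Q0. Q0=[P1] Q1=[P2,P3] Q2=[]
t=23-24: P1@Q0 runs 1, rem=2, I/O yield, promote→Q0. Q0=[P1] Q1=[P2,P3] Q2=[]
t=24-25: P1@Q0 runs 1, rem=1, I/O yield, promote→Q0. Q0=[P1] Q1=[P2,P3] Q2=[]
t=25-26: P1@Q0 runs 1, rem=0, completes. Q0=[] Q1=[P2,P3] Q2=[]
t=26-30: P2@Q1 runs 4, rem=8, quantum used, demote→Q2. Q0=[] Q1=[P3] Q2=[P2]
t=30-34: P3@Q1 runs 4, rem=2, quantum used, demote→Q2. Q0=[] Q1=[] Q2=[P2,P3]
t=34-42: P2@Q2 runs 8, rem=0, completes. Q0=[] Q1=[] Q2=[P3]
t=42-44: P3@Q2 runs 2, rem=0, completes. Q0=[] Q1=[] Q2=[]

Answer: P4,P1,P2,P3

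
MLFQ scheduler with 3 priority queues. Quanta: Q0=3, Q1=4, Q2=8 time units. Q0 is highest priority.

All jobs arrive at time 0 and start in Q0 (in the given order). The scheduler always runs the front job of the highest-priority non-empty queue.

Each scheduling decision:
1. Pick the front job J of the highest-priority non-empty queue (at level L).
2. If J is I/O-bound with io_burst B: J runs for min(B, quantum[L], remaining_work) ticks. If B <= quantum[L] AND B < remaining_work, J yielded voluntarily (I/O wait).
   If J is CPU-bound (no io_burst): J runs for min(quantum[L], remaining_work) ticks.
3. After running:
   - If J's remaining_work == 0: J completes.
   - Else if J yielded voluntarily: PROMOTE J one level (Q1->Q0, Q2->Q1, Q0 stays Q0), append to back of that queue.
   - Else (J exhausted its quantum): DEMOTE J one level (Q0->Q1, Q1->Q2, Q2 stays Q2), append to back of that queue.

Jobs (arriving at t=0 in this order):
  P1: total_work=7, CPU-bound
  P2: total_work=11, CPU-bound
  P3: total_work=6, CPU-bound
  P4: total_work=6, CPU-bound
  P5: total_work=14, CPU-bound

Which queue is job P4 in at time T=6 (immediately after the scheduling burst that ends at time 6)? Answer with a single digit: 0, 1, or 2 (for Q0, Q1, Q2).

Answer: 0

Derivation:
t=0-3: P1@Q0 runs 3, rem=4, quantum used, demote→Q1. Q0=[P2,P3,P4,P5] Q1=[P1] Q2=[]
t=3-6: P2@Q0 runs 3, rem=8, quantum used, demote→Q1. Q0=[P3,P4,P5] Q1=[P1,P2] Q2=[]
t=6-9: P3@Q0 runs 3, rem=3, quantum used, demote→Q1. Q0=[P4,P5] Q1=[P1,P2,P3] Q2=[]
t=9-12: P4@Q0 runs 3, rem=3, quantum used, demote→Q1. Q0=[P5] Q1=[P1,P2,P3,P4] Q2=[]
t=12-15: P5@Q0 runs 3, rem=11, quantum used, demote→Q1. Q0=[] Q1=[P1,P2,P3,P4,P5] Q2=[]
t=15-19: P1@Q1 runs 4, rem=0, completes. Q0=[] Q1=[P2,P3,P4,P5] Q2=[]
t=19-23: P2@Q1 runs 4, rem=4, quantum used, demote→Q2. Q0=[] Q1=[P3,P4,P5] Q2=[P2]
t=23-26: P3@Q1 runs 3, rem=0, completes. Q0=[] Q1=[P4,P5] Q2=[P2]
t=26-29: P4@Q1 runs 3, rem=0, completes. Q0=[] Q1=[P5] Q2=[P2]
t=29-33: P5@Q1 runs 4, rem=7, quantum used, demote→Q2. Q0=[] Q1=[] Q2=[P2,P5]
t=33-37: P2@Q2 runs 4, rem=0, completes. Q0=[] Q1=[] Q2=[P5]
t=37-44: P5@Q2 runs 7, rem=0, completes. Q0=[] Q1=[] Q2=[]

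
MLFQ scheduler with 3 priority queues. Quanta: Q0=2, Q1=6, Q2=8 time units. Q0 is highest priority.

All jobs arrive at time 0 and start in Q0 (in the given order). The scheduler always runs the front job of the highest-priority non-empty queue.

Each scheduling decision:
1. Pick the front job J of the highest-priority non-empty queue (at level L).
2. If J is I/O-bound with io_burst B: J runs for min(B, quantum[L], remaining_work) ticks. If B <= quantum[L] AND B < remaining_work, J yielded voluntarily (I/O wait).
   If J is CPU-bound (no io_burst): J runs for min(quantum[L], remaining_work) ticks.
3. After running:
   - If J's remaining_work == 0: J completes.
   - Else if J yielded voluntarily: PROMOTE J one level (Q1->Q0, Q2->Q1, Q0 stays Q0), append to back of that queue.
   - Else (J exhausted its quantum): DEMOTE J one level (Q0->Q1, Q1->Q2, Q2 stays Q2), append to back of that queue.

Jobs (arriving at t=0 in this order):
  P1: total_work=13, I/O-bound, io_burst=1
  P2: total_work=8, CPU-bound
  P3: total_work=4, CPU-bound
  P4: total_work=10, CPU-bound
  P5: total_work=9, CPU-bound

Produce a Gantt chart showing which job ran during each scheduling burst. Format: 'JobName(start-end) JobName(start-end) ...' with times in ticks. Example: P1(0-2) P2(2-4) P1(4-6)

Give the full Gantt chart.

t=0-1: P1@Q0 runs 1, rem=12, I/O yield, promote→Q0. Q0=[P2,P3,P4,P5,P1] Q1=[] Q2=[]
t=1-3: P2@Q0 runs 2, rem=6, quantum used, demote→Q1. Q0=[P3,P4,P5,P1] Q1=[P2] Q2=[]
t=3-5: P3@Q0 runs 2, rem=2, quantum used, demote→Q1. Q0=[P4,P5,P1] Q1=[P2,P3] Q2=[]
t=5-7: P4@Q0 runs 2, rem=8, quantum used, demote→Q1. Q0=[P5,P1] Q1=[P2,P3,P4] Q2=[]
t=7-9: P5@Q0 runs 2, rem=7, quantum used, demote→Q1. Q0=[P1] Q1=[P2,P3,P4,P5] Q2=[]
t=9-10: P1@Q0 runs 1, rem=11, I/O yield, promote→Q0. Q0=[P1] Q1=[P2,P3,P4,P5] Q2=[]
t=10-11: P1@Q0 runs 1, rem=10, I/O yield, promote→Q0. Q0=[P1] Q1=[P2,P3,P4,P5] Q2=[]
t=11-12: P1@Q0 runs 1, rem=9, I/O yield, promote→Q0. Q0=[P1] Q1=[P2,P3,P4,P5] Q2=[]
t=12-13: P1@Q0 runs 1, rem=8, I/O yield, promote→Q0. Q0=[P1] Q1=[P2,P3,P4,P5] Q2=[]
t=13-14: P1@Q0 runs 1, rem=7, I/O yield, promote→Q0. Q0=[P1] Q1=[P2,P3,P4,P5] Q2=[]
t=14-15: P1@Q0 runs 1, rem=6, I/O yield, promote→Q0. Q0=[P1] Q1=[P2,P3,P4,P5] Q2=[]
t=15-16: P1@Q0 runs 1, rem=5, I/O yield, promote→Q0. Q0=[P1] Q1=[P2,P3,P4,P5] Q2=[]
t=16-17: P1@Q0 runs 1, rem=4, I/O yield, promote→Q0. Q0=[P1] Q1=[P2,P3,P4,P5] Q2=[]
t=17-18: P1@Q0 runs 1, rem=3, I/O yield, promote→Q0. Q0=[P1] Q1=[P2,P3,P4,P5] Q2=[]
t=18-19: P1@Q0 runs 1, rem=2, I/O yield, promote→Q0. Q0=[P1] Q1=[P2,P3,P4,P5] Q2=[]
t=19-20: P1@Q0 runs 1, rem=1, I/O yield, promote→Q0. Q0=[P1] Q1=[P2,P3,P4,P5] Q2=[]
t=20-21: P1@Q0 runs 1, rem=0, completes. Q0=[] Q1=[P2,P3,P4,P5] Q2=[]
t=21-27: P2@Q1 runs 6, rem=0, completes. Q0=[] Q1=[P3,P4,P5] Q2=[]
t=27-29: P3@Q1 runs 2, rem=0, completes. Q0=[] Q1=[P4,P5] Q2=[]
t=29-35: P4@Q1 runs 6, rem=2, quantum used, demote→Q2. Q0=[] Q1=[P5] Q2=[P4]
t=35-41: P5@Q1 runs 6, rem=1, quantum used, demote→Q2. Q0=[] Q1=[] Q2=[P4,P5]
t=41-43: P4@Q2 runs 2, rem=0, completes. Q0=[] Q1=[] Q2=[P5]
t=43-44: P5@Q2 runs 1, rem=0, completes. Q0=[] Q1=[] Q2=[]

Answer: P1(0-1) P2(1-3) P3(3-5) P4(5-7) P5(7-9) P1(9-10) P1(10-11) P1(11-12) P1(12-13) P1(13-14) P1(14-15) P1(15-16) P1(16-17) P1(17-18) P1(18-19) P1(19-20) P1(20-21) P2(21-27) P3(27-29) P4(29-35) P5(35-41) P4(41-43) P5(43-44)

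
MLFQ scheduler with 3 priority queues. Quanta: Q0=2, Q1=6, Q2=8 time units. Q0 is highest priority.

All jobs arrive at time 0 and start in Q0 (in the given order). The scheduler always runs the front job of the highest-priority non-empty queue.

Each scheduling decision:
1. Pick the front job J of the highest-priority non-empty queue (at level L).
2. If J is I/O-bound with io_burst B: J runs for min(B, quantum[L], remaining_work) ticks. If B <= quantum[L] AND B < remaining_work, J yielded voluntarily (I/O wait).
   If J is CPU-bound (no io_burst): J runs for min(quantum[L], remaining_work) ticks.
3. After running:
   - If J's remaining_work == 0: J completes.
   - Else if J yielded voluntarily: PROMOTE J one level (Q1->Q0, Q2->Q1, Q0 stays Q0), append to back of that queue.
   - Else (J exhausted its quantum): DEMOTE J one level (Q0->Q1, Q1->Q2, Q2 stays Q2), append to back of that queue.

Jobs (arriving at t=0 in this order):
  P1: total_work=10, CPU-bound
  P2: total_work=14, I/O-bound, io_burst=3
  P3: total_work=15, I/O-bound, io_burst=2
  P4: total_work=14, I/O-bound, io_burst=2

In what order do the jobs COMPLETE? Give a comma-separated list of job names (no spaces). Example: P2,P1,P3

t=0-2: P1@Q0 runs 2, rem=8, quantum used, demote→Q1. Q0=[P2,P3,P4] Q1=[P1] Q2=[]
t=2-4: P2@Q0 runs 2, rem=12, quantum used, demote→Q1. Q0=[P3,P4] Q1=[P1,P2] Q2=[]
t=4-6: P3@Q0 runs 2, rem=13, I/O yield, promote→Q0. Q0=[P4,P3] Q1=[P1,P2] Q2=[]
t=6-8: P4@Q0 runs 2, rem=12, I/O yield, promote→Q0. Q0=[P3,P4] Q1=[P1,P2] Q2=[]
t=8-10: P3@Q0 runs 2, rem=11, I/O yield, promote→Q0. Q0=[P4,P3] Q1=[P1,P2] Q2=[]
t=10-12: P4@Q0 runs 2, rem=10, I/O yield, promote→Q0. Q0=[P3,P4] Q1=[P1,P2] Q2=[]
t=12-14: P3@Q0 runs 2, rem=9, I/O yield, promote→Q0. Q0=[P4,P3] Q1=[P1,P2] Q2=[]
t=14-16: P4@Q0 runs 2, rem=8, I/O yield, promote→Q0. Q0=[P3,P4] Q1=[P1,P2] Q2=[]
t=16-18: P3@Q0 runs 2, rem=7, I/O yield, promote→Q0. Q0=[P4,P3] Q1=[P1,P2] Q2=[]
t=18-20: P4@Q0 runs 2, rem=6, I/O yield, promote→Q0. Q0=[P3,P4] Q1=[P1,P2] Q2=[]
t=20-22: P3@Q0 runs 2, rem=5, I/O yield, promote→Q0. Q0=[P4,P3] Q1=[P1,P2] Q2=[]
t=22-24: P4@Q0 runs 2, rem=4, I/O yield, promote→Q0. Q0=[P3,P4] Q1=[P1,P2] Q2=[]
t=24-26: P3@Q0 runs 2, rem=3, I/O yield, promote→Q0. Q0=[P4,P3] Q1=[P1,P2] Q2=[]
t=26-28: P4@Q0 runs 2, rem=2, I/O yield, promote→Q0. Q0=[P3,P4] Q1=[P1,P2] Q2=[]
t=28-30: P3@Q0 runs 2, rem=1, I/O yield, promote→Q0. Q0=[P4,P3] Q1=[P1,P2] Q2=[]
t=30-32: P4@Q0 runs 2, rem=0, completes. Q0=[P3] Q1=[P1,P2] Q2=[]
t=32-33: P3@Q0 runs 1, rem=0, completes. Q0=[] Q1=[P1,P2] Q2=[]
t=33-39: P1@Q1 runs 6, rem=2, quantum used, demote→Q2. Q0=[] Q1=[P2] Q2=[P1]
t=39-42: P2@Q1 runs 3, rem=9, I/O yield, promote→Q0. Q0=[P2] Q1=[] Q2=[P1]
t=42-44: P2@Q0 runs 2, rem=7, quantum used, demote→Q1. Q0=[] Q1=[P2] Q2=[P1]
t=44-47: P2@Q1 runs 3, rem=4, I/O yield, promote→Q0. Q0=[P2] Q1=[] Q2=[P1]
t=47-49: P2@Q0 runs 2, rem=2, quantum used, demote→Q1. Q0=[] Q1=[P2] Q2=[P1]
t=49-51: P2@Q1 runs 2, rem=0, completes. Q0=[] Q1=[] Q2=[P1]
t=51-53: P1@Q2 runs 2, rem=0, completes. Q0=[] Q1=[] Q2=[]

Answer: P4,P3,P2,P1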